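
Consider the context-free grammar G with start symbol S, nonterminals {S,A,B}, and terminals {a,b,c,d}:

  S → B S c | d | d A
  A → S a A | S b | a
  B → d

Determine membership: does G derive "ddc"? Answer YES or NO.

Convert to CNF:
  S -> B X5 | T3 A | d
  A -> S T1 | S X4 | a
  B -> d
  T0 -> a
  T1 -> b
  T2 -> c
  T3 -> d
  X4 -> T0 A
  X5 -> S T2

CYK fill:
  [0..0]={B,S,T3}  "d"  orig:{B,S}
  [1..1]={B,S,T3}  "d"  orig:{B,S}
  [2..2]={T2}  "c"  orig:{}
  [0..1]=∅  "dd"
  [1..2]={X5}  "dc"  orig:{}
  [0..2]={S}  "ddc"

S ∈ T[0,2] ⇒ YES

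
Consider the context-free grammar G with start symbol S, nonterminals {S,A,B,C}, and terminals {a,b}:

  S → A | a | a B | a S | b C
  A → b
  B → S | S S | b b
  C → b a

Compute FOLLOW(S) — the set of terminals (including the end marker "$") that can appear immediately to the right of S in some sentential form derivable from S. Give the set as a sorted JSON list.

FIRST iteration:
round 1:
  A via A→b: +{b}
  B via B→b b: +{b}
  C via C→b a: +{b}
  S via S→A: +{b}
  S via S→a: +{a}
  FIRST[S]={a,b}  FIRST[A]={b}  FIRST[B]={b}  FIRST[C]={b}
round 2:
  B via B→S: +{a}
  FIRST[S]={a,b}  FIRST[A]={b}  FIRST[B]={a,b}  FIRST[C]={b}
round 3: — fixpoint
  FIRST[S]={a,b}  FIRST[A]={b}  FIRST[B]={a,b}  FIRST[C]={b}

FOLLOW sets:
FOLLOW(S) := {$}
[1]
  B→S S: FOLLOW(S) ⊇ FIRST(S) = {a,b}; new: +{a,b}
  S→A: FOLLOW(A) ⊇ FOLLOW(S) ⊇ {$,a,b}; new: +{$,a,b}
  S→a B: FOLLOW(B) ⊇ FOLLOW(S) ⊇ {$,a,b}; new: +{$,a,b}
  S→b C: FOLLOW(C) ⊇ FOLLOW(S) ⊇ {$,a,b}; new: +{$,a,b}
  FOLLOW(S)={$,a,b}  FOLLOW(A)={$,a,b}  FOLLOW(B)={$,a,b}  FOLLOW(C)={$,a,b}
[2] — fixpoint
  FOLLOW(S)={$,a,b}  FOLLOW(A)={$,a,b}  FOLLOW(B)={$,a,b}  FOLLOW(C)={$,a,b}

FOLLOW(S) = ["$", "a", "b"]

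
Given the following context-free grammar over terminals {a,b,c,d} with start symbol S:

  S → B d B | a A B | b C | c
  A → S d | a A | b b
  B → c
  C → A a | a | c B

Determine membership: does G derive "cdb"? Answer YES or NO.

CNF form of G:
  S -> B X4 | T1 X5 | T2 C | c
  A -> S T0 | T1 A | T2 T2
  B -> c
  C -> A T1 | T3 B | a
  T0 -> d
  T1 -> a
  T2 -> b
  T3 -> c
  X4 -> T0 B
  X5 -> A B

CYK fill:
  cell(0,0) c: {B,S,T3}  orig:{B,S}
  cell(1,1) d: {T0}  orig:{}
  cell(2,2) b: {T2}  orig:{}
  cell(0,1) cd: {A}
  cell(1,2) db: ∅
  cell(0,2) cdb: ∅

S ∉ T[0,2] ⇒ NO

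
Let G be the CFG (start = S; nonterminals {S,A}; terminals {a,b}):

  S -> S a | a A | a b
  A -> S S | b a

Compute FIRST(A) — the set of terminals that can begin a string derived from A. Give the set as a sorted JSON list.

FIRST iteration:
[1]
  A via A→b a: +{b}
  S via S→a A: +{a}
  FIRST[S]={a}  FIRST[A]={b}
[2]
  A via A→S S: +{a}
  FIRST[S]={a}  FIRST[A]={a,b}
[3] — fixpoint
  FIRST[S]={a}  FIRST[A]={a,b}

FIRST(A) = ["a", "b"]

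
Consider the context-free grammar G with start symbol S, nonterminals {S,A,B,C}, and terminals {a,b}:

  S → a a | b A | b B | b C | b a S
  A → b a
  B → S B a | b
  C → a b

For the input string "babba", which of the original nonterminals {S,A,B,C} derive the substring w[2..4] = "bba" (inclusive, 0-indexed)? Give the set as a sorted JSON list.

CNF form of G:
  S -> T0 A | T0 B | T0 C | T0 X3 | T1 T1
  A -> T0 T1
  B -> S X2 | b
  C -> T1 T0
  T0 -> b
  T1 -> a
  X2 -> B T1
  X3 -> T1 S

Fill CYK table bottom-up, restricted to cells inside w[2..4]:
  cell(2,2) b: {B,T0}  orig:{B}
  cell(3,3) b: {B,T0}  orig:{B}
  cell(4,4) a: {T1}  orig:{}
  cell(2,3) bb: {S}
  cell(3,4) ba: {A,X2}  orig:{A}
  cell(2,4) bba: {S}

Original NTs in T[2,4] deriving "bba": ["S"]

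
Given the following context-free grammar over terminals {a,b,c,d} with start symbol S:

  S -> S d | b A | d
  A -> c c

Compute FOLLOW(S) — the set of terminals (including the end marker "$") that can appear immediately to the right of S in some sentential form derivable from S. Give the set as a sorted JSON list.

Compute FIRST by fixpoint:
pass 1:
  A via A→c c: +{c}
  S via S→b A: +{b}
  S via S→d: +{d}
  FIRST[S]={b,d}  FIRST[A]={c}
pass 2: — fixpoint
  FIRST[S]={b,d}  FIRST[A]={c}

FOLLOW sets:
initialize: $ ∈ FOLLOW(S)
round 1:
  S→S d: FOLLOW(S) ⊇ FIRST(d) = {d}; new: +{d}
  S→b A: FOLLOW(A) ⊇ FOLLOW(S) ⊇ {$,d}; new: +{$,d}
  FOLLOW(S)={$,d}  FOLLOW(A)={$,d}
round 2: (no change)
  FOLLOW(S)={$,d}  FOLLOW(A)={$,d}

FOLLOW(S) = ["$", "d"]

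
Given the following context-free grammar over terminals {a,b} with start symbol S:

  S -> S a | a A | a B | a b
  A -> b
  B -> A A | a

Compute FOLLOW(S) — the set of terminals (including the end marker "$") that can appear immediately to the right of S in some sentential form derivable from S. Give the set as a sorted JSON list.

Compute FIRST by fixpoint:
round 1:
  A via A→b: +{b}
  B via B→A A: +{b}
  B via B→a: +{a}
  S via S→a A: +{a}
  FIRST[S]={a}  FIRST[A]={b}  FIRST[B]={a,b}
round 2: done
  FIRST[S]={a}  FIRST[A]={b}  FIRST[B]={a,b}

Compute FOLLOW by fixpoint:
seed FOLLOW(S) with $
round 1:
  B→A A: FOLLOW(A) ⊇ FIRST(A) = {b}; new: +{b}
  S→S a: FOLLOW(S) ⊇ FIRST(a) = {a}; new: +{a}
  S→a A: FOLLOW(A) ⊇ FOLLOW(S) ⊇ {$,a}; new: +{$,a}
  S→a B: FOLLOW(B) ⊇ FOLLOW(S) ⊇ {$,a}; new: +{$,a}
  FOLLOW(S)={$,a}  FOLLOW(A)={$,a,b}  FOLLOW(B)={$,a}
round 2: (no change)
  FOLLOW(S)={$,a}  FOLLOW(A)={$,a,b}  FOLLOW(B)={$,a}

FOLLOW(S) = ["$", "a"]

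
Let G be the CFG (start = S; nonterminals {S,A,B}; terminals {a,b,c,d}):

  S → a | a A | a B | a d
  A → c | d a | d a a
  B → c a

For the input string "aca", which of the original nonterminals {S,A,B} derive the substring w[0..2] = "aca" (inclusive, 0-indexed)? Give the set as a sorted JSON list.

Convert to CNF:
  S -> T1 A | T1 B | T1 T0 | a
  A -> T0 T1 | T0 X3 | c
  B -> T2 T1
  T0 -> d
  T1 -> a
  T2 -> c
  X3 -> T1 T1

Fill CYK table bottom-up — only the sub-triangle for w[0..2]:
  cell(0,0) a: {S,T1}  orig:{S}
  cell(1,1) c: {A,T2}  orig:{A}
  cell(2,2) a: {S,T1}  orig:{S}
  cell(0,1) ac: {S}
  cell(1,2) ca: {B}
  cell(0,2) aca: {S}

Original NTs in T[0,2] deriving "aca": ["S"]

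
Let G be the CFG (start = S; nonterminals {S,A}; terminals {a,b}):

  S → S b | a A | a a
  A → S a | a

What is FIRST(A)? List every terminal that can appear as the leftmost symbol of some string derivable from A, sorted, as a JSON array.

Compute FIRST by fixpoint:
[1]
  A via A→a: +{a}
  S via S→a A: +{a}
  FIRST[S]={a}  FIRST[A]={a}
[2] done
  FIRST[S]={a}  FIRST[A]={a}

FIRST(A) = ["a"]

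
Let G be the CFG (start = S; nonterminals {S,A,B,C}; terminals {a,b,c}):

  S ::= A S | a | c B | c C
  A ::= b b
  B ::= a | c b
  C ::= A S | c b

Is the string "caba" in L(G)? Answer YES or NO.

CNF form of G:
  S -> A S | T1 B | T1 C | a
  A -> T0 T0
  B -> T1 T0 | a
  C -> A S | T1 T0
  T0 -> b
  T1 -> c

CYK fill:
  T[0,0] 'c' = {T1}  orig:{}
  T[1,1] 'a' = {B,S}
  T[2,2] 'b' = {T0}  orig:{}
  T[3,3] 'a' = {B,S}
  T[0,1] 'ca' = {S}
  T[1,2] 'ab' = ∅
  T[2,3] 'ba' = ∅
  T[0,2] 'cab' = ∅
  T[1,3] 'aba' = ∅
  T[0,3] 'caba' = ∅

S ∉ T[0,3] ⇒ NO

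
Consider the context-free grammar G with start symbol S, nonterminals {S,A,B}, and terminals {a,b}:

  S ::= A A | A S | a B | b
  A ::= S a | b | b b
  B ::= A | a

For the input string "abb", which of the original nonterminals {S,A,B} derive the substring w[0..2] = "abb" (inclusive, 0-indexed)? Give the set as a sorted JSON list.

CNF form of G:
  S -> A A | A S | T0 B | b
  A -> S T0 | T1 T1 | b
  B -> S T0 | T1 T1 | a | b
  T0 -> a
  T1 -> b

CYK fill (cells [i..j] with 0 ≤ i ≤ j ≤ 2 only):
  T[0,0] 'a' = {B,T0}  orig:{B}
  T[1,1] 'b' = {A,B,S,T1}  orig:{A,B,S}
  T[2,2] 'b' = {A,B,S,T1}  orig:{A,B,S}
  T[0,1] 'ab' = {S}
  T[1,2] 'bb' = {A,B,S}
  T[0,2] 'abb' = {S}

Original NTs in T[0,2] deriving "abb": ["S"]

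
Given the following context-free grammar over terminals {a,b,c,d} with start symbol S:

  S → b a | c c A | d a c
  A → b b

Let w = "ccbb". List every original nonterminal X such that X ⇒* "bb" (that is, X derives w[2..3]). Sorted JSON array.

Convert to CNF:
  S -> T0 T1 | T2 X4 | T3 X5
  A -> T0 T0
  T0 -> b
  T1 -> a
  T2 -> c
  T3 -> d
  X4 -> T2 A
  X5 -> T1 T2

CYK fill — only the sub-triangle for w[2..3]:
  T[2,2] 'b' = {T0}  orig:{}
  T[3,3] 'b' = {T0}  orig:{}
  T[2,3] 'bb' = {A}

Original NTs in T[2,3] deriving "bb": ["A"]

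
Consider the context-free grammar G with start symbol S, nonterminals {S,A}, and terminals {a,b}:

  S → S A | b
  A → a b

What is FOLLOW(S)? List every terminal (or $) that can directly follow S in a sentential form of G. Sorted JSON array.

FIRST sets, iterate to fixpoint:
round 1:
  A via A→a b: +{a}
  S via S→b: +{b}
  FIRST[S]={b}  FIRST[A]={a}
round 2: (stable)
  FIRST[S]={b}  FIRST[A]={a}

Compute FOLLOW by fixpoint:
FOLLOW(S) := {$}
[1]
  S→S A: FOLLOW(S) ⊇ FIRST(A) = {a}; new: +{a}
  S→S A: FOLLOW(A) ⊇ FOLLOW(S) ⊇ {$,a}; new: +{$,a}
  FOLLOW(S)={$,a}  FOLLOW(A)={$,a}
[2] (stable)
  FOLLOW(S)={$,a}  FOLLOW(A)={$,a}

FOLLOW(S) = ["$", "a"]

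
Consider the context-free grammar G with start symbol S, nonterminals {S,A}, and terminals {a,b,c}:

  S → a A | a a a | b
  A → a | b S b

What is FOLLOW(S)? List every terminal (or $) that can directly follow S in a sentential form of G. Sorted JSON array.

Compute FIRST by fixpoint:
pass 1:
  A via A→a: +{a}
  A via A→b S b: +{b}
  S via S→a A: +{a}
  S via S→b: +{b}
  FIRST[S]={a,b}  FIRST[A]={a,b}
pass 2: done
  FIRST[S]={a,b}  FIRST[A]={a,b}

FOLLOW sets:
initialize: $ ∈ FOLLOW(S)
pass 1:
  A→b S b: FOLLOW(S) ⊇ FIRST(b) = {b}; new: +{b}
  S→a A: FOLLOW(A) ⊇ FOLLOW(S) ⊇ {$,b}; new: +{$,b}
  S: {$,b}  A: {$,b}
pass 2: (stable)
  S: {$,b}  A: {$,b}

FOLLOW(S) = ["$", "b"]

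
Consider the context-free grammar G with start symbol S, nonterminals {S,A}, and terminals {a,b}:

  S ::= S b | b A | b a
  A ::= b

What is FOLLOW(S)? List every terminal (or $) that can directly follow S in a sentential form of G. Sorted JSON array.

FIRST sets, iterate to fixpoint:
pass 1:
  A via A→b: +{b}
  S via S→b A: +{b}
  S: {b}  A: {b}
pass 2: (stable)
  S: {b}  A: {b}

FOLLOW iteration:
seed FOLLOW(S) with $
pass 1:
  S→S b: FOLLOW(S) ⊇ FIRST(b) = {b}; new: +{b}
  S→b A: FOLLOW(A) ⊇ FOLLOW(S) ⊇ {$,b}; new: +{$,b}
  FOLLOW(S)={$,b}  FOLLOW(A)={$,b}
pass 2: (stable)
  FOLLOW(S)={$,b}  FOLLOW(A)={$,b}

FOLLOW(S) = ["$", "b"]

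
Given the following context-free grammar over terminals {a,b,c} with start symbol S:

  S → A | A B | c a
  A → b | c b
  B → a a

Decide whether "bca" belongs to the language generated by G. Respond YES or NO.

CNF form of G:
  S -> A B | T0 T1 | T0 T2 | b
  A -> T0 T1 | b
  B -> T2 T2
  T0 -> c
  T1 -> b
  T2 -> a

CYK table (by increasing span):
  cell(0,0) b: {A,S,T1}  orig:{A,S}
  cell(1,1) c: {T0}  orig:{}
  cell(2,2) a: {T2}  orig:{}
  cell(0,1) bc: ∅
  cell(1,2) ca: {S}
  cell(0,2) bca: ∅

S ∉ T[0,2] ⇒ NO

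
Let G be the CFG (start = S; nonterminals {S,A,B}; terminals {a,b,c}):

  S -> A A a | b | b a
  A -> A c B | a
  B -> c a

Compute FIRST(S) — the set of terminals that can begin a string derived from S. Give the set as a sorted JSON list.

FIRST sets, iterate to fixpoint:
round 1:
  A via A→a: +{a}
  B via B→c a: +{c}
  S via S→A A a: +{a}
  S via S→b: +{b}
  FIRST[S]={a,b}  FIRST[A]={a}  FIRST[B]={c}
round 2: — fixpoint
  FIRST[S]={a,b}  FIRST[A]={a}  FIRST[B]={c}

FIRST(S) = ["a", "b"]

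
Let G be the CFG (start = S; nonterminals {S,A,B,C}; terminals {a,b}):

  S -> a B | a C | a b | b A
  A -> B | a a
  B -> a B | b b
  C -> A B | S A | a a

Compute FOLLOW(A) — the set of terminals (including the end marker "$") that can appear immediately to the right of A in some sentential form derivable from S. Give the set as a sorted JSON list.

FIRST iteration:
pass 1:
  A via A→a a: +{a}
  B via B→a B: +{a}
  B via B→b b: +{b}
  C via C→A B: +{a}
  S via S→a B: +{a}
  S via S→b A: +{b}
  FIRST(S)={a,b}  FIRST(A)={a}  FIRST(B)={a,b}  FIRST(C)={a}
pass 2:
  A via A→B: +{b}
  C via C→A B: +{b}
  FIRST(S)={a,b}  FIRST(A)={a,b}  FIRST(B)={a,b}  FIRST(C)={a,b}
pass 3: done
  FIRST(S)={a,b}  FIRST(A)={a,b}  FIRST(B)={a,b}  FIRST(C)={a,b}

FOLLOW sets:
FOLLOW(S) := {$}
[1]
  C→A B: FOLLOW(A) ⊇ FIRST(B) = {a,b}; new: +{a,b}
  C→S A: FOLLOW(S) ⊇ FIRST(A) = {a,b}; new: +{a,b}
  S→a B: FOLLOW(B) ⊇ FOLLOW(S) ⊇ {$,a,b}; new: +{$,a,b}
  S→a C: FOLLOW(C) ⊇ FOLLOW(S) ⊇ {$,a,b}; new: +{$,a,b}
  S→b A: FOLLOW(A) ⊇ FOLLOW(S) ⊇ {$,a,b}; new: +{$}
  FOLLOW(S)={$,a,b}  FOLLOW(A)={$,a,b}  FOLLOW(B)={$,a,b}  FOLLOW(C)={$,a,b}
[2] (stable)
  FOLLOW(S)={$,a,b}  FOLLOW(A)={$,a,b}  FOLLOW(B)={$,a,b}  FOLLOW(C)={$,a,b}

FOLLOW(A) = ["$", "a", "b"]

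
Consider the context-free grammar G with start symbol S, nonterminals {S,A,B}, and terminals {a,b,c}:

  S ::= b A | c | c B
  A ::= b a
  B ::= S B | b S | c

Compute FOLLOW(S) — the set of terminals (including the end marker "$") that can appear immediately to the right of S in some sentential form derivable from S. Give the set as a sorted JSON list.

FIRST iteration:
round 1:
  A via A→b a: +{b}
  B via B→b S: +{b}
  B via B→c: +{c}
  S via S→b A: +{b}
  S via S→c: +{c}
  FIRST(S)={b,c}  FIRST(A)={b}  FIRST(B)={b,c}
round 2: done
  FIRST(S)={b,c}  FIRST(A)={b}  FIRST(B)={b,c}

Compute FOLLOW by fixpoint:
initialize: $ ∈ FOLLOW(S)
iter 1:
  B→S B: FOLLOW(S) ⊇ FIRST(B) = {b,c}; new: +{b,c}
  S→b A: FOLLOW(A) ⊇ FOLLOW(S) ⊇ {$,b,c}; new: +{$,b,c}
  S→c B: FOLLOW(B) ⊇ FOLLOW(S) ⊇ {$,b,c}; new: +{$,b,c}
  FOLLOW[S]={$,b,c}  FOLLOW[A]={$,b,c}  FOLLOW[B]={$,b,c}
iter 2: done
  FOLLOW[S]={$,b,c}  FOLLOW[A]={$,b,c}  FOLLOW[B]={$,b,c}

FOLLOW(S) = ["$", "b", "c"]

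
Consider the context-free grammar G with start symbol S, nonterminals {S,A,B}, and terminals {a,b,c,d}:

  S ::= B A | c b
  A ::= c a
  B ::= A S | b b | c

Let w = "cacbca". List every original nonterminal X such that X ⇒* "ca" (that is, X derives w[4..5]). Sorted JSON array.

Convert to CNF:
  S -> B A | T0 T2
  A -> T0 T1
  B -> A S | T2 T2 | c
  T0 -> c
  T1 -> a
  T2 -> b

Fill CYK table bottom-up (cells [i..j] with 4 ≤ i ≤ j ≤ 5 only):
  cell(4,4) c: {B,T0}  orig:{B}
  cell(5,5) a: {T1}  orig:{}
  cell(4,5) ca: {A}

Original NTs in T[4,5] deriving "ca": ["A"]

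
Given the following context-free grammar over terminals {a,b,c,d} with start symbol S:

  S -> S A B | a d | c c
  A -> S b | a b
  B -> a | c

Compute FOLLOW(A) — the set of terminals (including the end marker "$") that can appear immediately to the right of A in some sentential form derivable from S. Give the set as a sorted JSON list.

Compute FIRST by fixpoint:
round 1:
  A via A→a b: +{a}
  B via B→a: +{a}
  B via B→c: +{c}
  S via S→a d: +{a}
  S via S→c c: +{c}
  FIRST(S)={a,c}  FIRST(A)={a}  FIRST(B)={a,c}
round 2:
  A via A→S b: +{c}
  FIRST(S)={a,c}  FIRST(A)={a,c}  FIRST(B)={a,c}
round 3: — fixpoint
  FIRST(S)={a,c}  FIRST(A)={a,c}  FIRST(B)={a,c}

FOLLOW sets:
FOLLOW(S) := {$}
pass 1:
  A→S b: FOLLOW(S) ⊇ FIRST(b) = {b}; new: +{b}
  S→S A B: FOLLOW(S) ⊇ FIRST(A) = {a,c}; new: +{a,c}
  S→S A B: FOLLOW(A) ⊇ FIRST(B) = {a,c}; new: +{a,c}
  S→S A B: FOLLOW(B) ⊇ FOLLOW(S) ⊇ {$,a,b,c}; new: +{$,a,b,c}
  FOLLOW(S)={$,a,b,c}  FOLLOW(A)={a,c}  FOLLOW(B)={$,a,b,c}
pass 2: (no change)
  FOLLOW(S)={$,a,b,c}  FOLLOW(A)={a,c}  FOLLOW(B)={$,a,b,c}

FOLLOW(A) = ["a", "c"]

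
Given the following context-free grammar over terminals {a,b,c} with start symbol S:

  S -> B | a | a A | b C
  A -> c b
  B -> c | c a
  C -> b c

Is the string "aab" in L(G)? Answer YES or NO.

Convert to CNF:
  S -> T0 T2 | T1 C | T2 A | a | c
  A -> T0 T1
  B -> T0 T2 | c
  C -> T1 T0
  T0 -> c
  T1 -> b
  T2 -> a

CYK table (by increasing span):
  [0..0]={S,T2}  "a"  orig:{S}
  [1..1]={S,T2}  "a"  orig:{S}
  [2..2]={T1}  "b"  orig:{}
  [0..1]=∅  "aa"
  [1..2]=∅  "ab"
  [0..2]=∅  "aab"

S ∉ T[0,2] ⇒ NO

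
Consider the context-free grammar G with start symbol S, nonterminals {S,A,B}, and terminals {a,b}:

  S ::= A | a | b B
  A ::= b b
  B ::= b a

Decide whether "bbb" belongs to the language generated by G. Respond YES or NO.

Convert to CNF:
  S -> T0 B | T0 T0 | a
  A -> T0 T0
  B -> T0 T1
  T0 -> b
  T1 -> a

CYK fill:
  T[0,0] 'b' = {T0}  orig:{}
  T[1,1] 'b' = {T0}  orig:{}
  T[2,2] 'b' = {T0}  orig:{}
  T[0,1] 'bb' = {A,S}
  T[1,2] 'bb' = {A,S}
  T[0,2] 'bbb' = ∅

S ∉ T[0,2] ⇒ NO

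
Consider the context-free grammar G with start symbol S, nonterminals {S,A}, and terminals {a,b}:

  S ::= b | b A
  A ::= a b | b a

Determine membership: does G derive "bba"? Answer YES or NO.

CNF form of G:
  S -> T1 A | b
  A -> T0 T1 | T1 T0
  T0 -> a
  T1 -> b

CYK table (by increasing span):
  cell(0,0) b: {S,T1}  orig:{S}
  cell(1,1) b: {S,T1}  orig:{S}
  cell(2,2) a: {T0}  orig:{}
  cell(0,1) bb: ∅
  cell(1,2) ba: {A}
  cell(0,2) bba: {S}

S ∈ T[0,2] ⇒ YES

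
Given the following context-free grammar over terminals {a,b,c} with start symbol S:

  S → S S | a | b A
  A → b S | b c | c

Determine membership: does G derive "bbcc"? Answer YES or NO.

CNF form of G:
  S -> S S | T0 A | a
  A -> T0 S | T0 T1 | c
  T0 -> b
  T1 -> c

CYK table (by increasing span):
  [0..0]={T0}  "b"  orig:{}
  [1..1]={T0}  "b"  orig:{}
  [2..2]={A,T1}  "c"  orig:{A}
  [3..3]={A,T1}  "c"  orig:{A}
  [0..1]=∅  "bb"
  [1..2]={A,S}  "bc"
  [2..3]=∅  "cc"
  [0..2]={A,S}  "bbc"
  [1..3]=∅  "bcc"
  [0..3]=∅  "bbcc"

S ∉ T[0,3] ⇒ NO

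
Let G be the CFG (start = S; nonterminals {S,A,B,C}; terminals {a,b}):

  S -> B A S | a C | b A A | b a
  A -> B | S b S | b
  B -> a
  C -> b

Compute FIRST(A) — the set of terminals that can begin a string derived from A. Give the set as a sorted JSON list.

FIRST sets, iterate to fixpoint:
iter 1:
  A via A→b: +{b}
  B via B→a: +{a}
  C via C→b: +{b}
  S via S→B A S: +{a}
  S via S→b A A: +{b}
  FIRST[S]={a,b}  FIRST[A]={b}  FIRST[B]={a}  FIRST[C]={b}
iter 2:
  A via A→B: +{a}
  FIRST[S]={a,b}  FIRST[A]={a,b}  FIRST[B]={a}  FIRST[C]={b}
iter 3: — fixpoint
  FIRST[S]={a,b}  FIRST[A]={a,b}  FIRST[B]={a}  FIRST[C]={b}

FIRST(A) = ["a", "b"]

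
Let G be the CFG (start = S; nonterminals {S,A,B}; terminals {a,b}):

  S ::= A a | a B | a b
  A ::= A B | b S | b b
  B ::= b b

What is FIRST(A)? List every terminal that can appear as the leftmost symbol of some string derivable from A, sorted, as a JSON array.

Compute FIRST by fixpoint:
pass 1:
  A via A→b S: +{b}
  B via B→b b: +{b}
  S via S→A a: +{b}
  S via S→a B: +{a}
  FIRST(S)={a,b}  FIRST(A)={b}  FIRST(B)={b}
pass 2: (stable)
  FIRST(S)={a,b}  FIRST(A)={b}  FIRST(B)={b}

FIRST(A) = ["b"]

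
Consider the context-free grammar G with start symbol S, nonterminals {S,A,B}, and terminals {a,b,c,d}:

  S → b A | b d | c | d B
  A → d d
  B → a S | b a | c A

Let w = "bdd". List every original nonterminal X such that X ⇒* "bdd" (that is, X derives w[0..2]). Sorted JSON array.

CNF form of G:
  S -> T0 B | T2 A | T2 T0 | c
  A -> T0 T0
  B -> T1 S | T2 T1 | T3 A
  T0 -> d
  T1 -> a
  T2 -> b
  T3 -> c

Fill CYK table bottom-up (cells [i..j] with 0 ≤ i ≤ j ≤ 2 only):
  T[0,0] 'b' = {T2}  orig:{}
  T[1,1] 'd' = {T0}  orig:{}
  T[2,2] 'd' = {T0}  orig:{}
  T[0,1] 'bd' = {S}
  T[1,2] 'dd' = {A}
  T[0,2] 'bdd' = {S}

Original NTs in T[0,2] deriving "bdd": ["S"]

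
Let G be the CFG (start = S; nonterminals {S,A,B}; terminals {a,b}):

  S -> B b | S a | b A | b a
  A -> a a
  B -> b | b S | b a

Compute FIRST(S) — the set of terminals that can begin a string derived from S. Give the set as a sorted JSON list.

FIRST iteration:
iter 1:
  A via A→a a: +{a}
  B via B→b: +{b}
  S via S→B b: +{b}
  S: {b}  A: {a}  B: {b}
iter 2: — fixpoint
  S: {b}  A: {a}  B: {b}

FIRST(S) = ["b"]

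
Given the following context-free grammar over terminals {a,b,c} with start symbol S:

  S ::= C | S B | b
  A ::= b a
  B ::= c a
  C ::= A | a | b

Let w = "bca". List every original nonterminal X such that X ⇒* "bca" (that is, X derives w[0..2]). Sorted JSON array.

CNF form of G:
  S -> S B | T0 T1 | a | b
  A -> T0 T1
  B -> T2 T1
  C -> T0 T1 | a | b
  T0 -> b
  T1 -> a
  T2 -> c

CYK fill, restricted to cells inside w[0..2]:
  cell(0,0) b: {C,S,T0}  orig:{C,S}
  cell(1,1) c: {T2}  orig:{}
  cell(2,2) a: {C,S,T1}  orig:{C,S}
  cell(0,1) bc: ∅
  cell(1,2) ca: {B}
  cell(0,2) bca: {S}

Original NTs in T[0,2] deriving "bca": ["S"]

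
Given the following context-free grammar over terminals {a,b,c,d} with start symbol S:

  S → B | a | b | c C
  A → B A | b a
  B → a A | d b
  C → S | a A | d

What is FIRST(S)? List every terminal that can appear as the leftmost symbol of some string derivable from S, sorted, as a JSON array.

FIRST iteration:
iter 1:
  A via A→b a: +{b}
  B via B→a A: +{a}
  B via B→d b: +{d}
  C via C→a A: +{a}
  C via C→d: +{d}
  S via S→B: +{a,d}
  S via S→b: +{b}
  S via S→c C: +{c}
  FIRST[S]={a,b,c,d}  FIRST[A]={b}  FIRST[B]={a,d}  FIRST[C]={a,d}
iter 2:
  A via A→B A: +{a,d}
  C via C→S: +{b,c}
  FIRST[S]={a,b,c,d}  FIRST[A]={a,b,d}  FIRST[B]={a,d}  FIRST[C]={a,b,c,d}
iter 3: (stable)
  FIRST[S]={a,b,c,d}  FIRST[A]={a,b,d}  FIRST[B]={a,d}  FIRST[C]={a,b,c,d}

FIRST(S) = ["a", "b", "c", "d"]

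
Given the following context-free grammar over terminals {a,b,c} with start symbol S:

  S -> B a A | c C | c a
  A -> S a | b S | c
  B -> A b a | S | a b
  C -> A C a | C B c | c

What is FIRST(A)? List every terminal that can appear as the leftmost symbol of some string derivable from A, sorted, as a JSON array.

FIRST sets, iterate to fixpoint:
iter 1:
  A via A→b S: +{b}
  A via A→c: +{c}
  B via B→A b a: +{b,c}
  B via B→a b: +{a}
  C via C→A C a: +{b,c}
  S via S→B a A: +{a,b,c}
  S: {a,b,c}  A: {b,c}  B: {a,b,c}  C: {b,c}
iter 2:
  A via A→S a: +{a}
  C via C→A C a: +{a}
  S: {a,b,c}  A: {a,b,c}  B: {a,b,c}  C: {a,b,c}
iter 3: (stable)
  S: {a,b,c}  A: {a,b,c}  B: {a,b,c}  C: {a,b,c}

FIRST(A) = ["a", "b", "c"]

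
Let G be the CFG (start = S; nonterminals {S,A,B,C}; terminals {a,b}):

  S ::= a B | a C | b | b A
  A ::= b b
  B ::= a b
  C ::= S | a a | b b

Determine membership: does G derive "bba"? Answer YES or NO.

CNF form of G:
  S -> T0 A | T1 B | T1 C | b
  A -> T0 T0
  B -> T1 T0
  C -> T0 A | T0 T0 | T1 B | T1 C | T1 T1 | b
  T0 -> b
  T1 -> a

Fill CYK table bottom-up:
  [0..0]={C,S,T0}  "b"  orig:{C,S}
  [1..1]={C,S,T0}  "b"  orig:{C,S}
  [2..2]={T1}  "a"  orig:{}
  [0..1]={A,C}  "bb"
  [1..2]=∅  "ba"
  [0..2]=∅  "bba"

S ∉ T[0,2] ⇒ NO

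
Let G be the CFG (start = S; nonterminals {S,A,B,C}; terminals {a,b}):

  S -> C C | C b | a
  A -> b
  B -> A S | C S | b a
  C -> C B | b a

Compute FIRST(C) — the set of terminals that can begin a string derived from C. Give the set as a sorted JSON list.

FIRST sets, iterate to fixpoint:
round 1:
  A via A→b: +{b}
  B via B→A S: +{b}
  C via C→b a: +{b}
  S via S→C C: +{b}
  S via S→a: +{a}
  FIRST(S)={a,b}  FIRST(A)={b}  FIRST(B)={b}  FIRST(C)={b}
round 2: done
  FIRST(S)={a,b}  FIRST(A)={b}  FIRST(B)={b}  FIRST(C)={b}

FIRST(C) = ["b"]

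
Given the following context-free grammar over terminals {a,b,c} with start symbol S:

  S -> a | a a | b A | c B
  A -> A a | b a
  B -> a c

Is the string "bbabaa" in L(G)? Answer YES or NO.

CNF form of G:
  S -> T0 T0 | T1 A | T2 B | a
  A -> A T0 | T1 T0
  B -> T0 T2
  T0 -> a
  T1 -> b
  T2 -> c

Fill CYK table bottom-up:
  cell(0,0) b: {T1}  orig:{}
  cell(1,1) b: {T1}  orig:{}
  cell(2,2) a: {S,T0}  orig:{S}
  cell(3,3) b: {T1}  orig:{}
  cell(4,4) a: {S,T0}  orig:{S}
  cell(5,5) a: {S,T0}  orig:{S}
  cell(0,1) bb: ∅
  cell(1,2) ba: {A}
  cell(2,3) ab: ∅
  cell(3,4) ba: {A}
  cell(4,5) aa: {S}
  cell(0,2) bba: {S}
  cell(1,3) bab: ∅
  cell(2,4) aba: ∅
  cell(3,5) baa: {A}
  cell(0,3) bbab: ∅
  cell(1,4) baba: ∅
  cell(2,5) abaa: ∅
  cell(0,4) bbaba: ∅
  cell(1,5) babaa: ∅
  cell(0,5) bbabaa: ∅

S ∉ T[0,5] ⇒ NO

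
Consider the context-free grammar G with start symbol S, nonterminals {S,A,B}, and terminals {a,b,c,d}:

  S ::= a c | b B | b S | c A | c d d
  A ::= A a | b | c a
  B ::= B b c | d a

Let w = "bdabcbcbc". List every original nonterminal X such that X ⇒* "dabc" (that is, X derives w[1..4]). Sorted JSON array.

CNF form of G:
  S -> T0 T1 | T1 A | T1 X5 | T2 B | T2 S
  A -> A T0 | T1 T0 | b
  B -> B X4 | T3 T0
  T0 -> a
  T1 -> c
  T2 -> b
  T3 -> d
  X4 -> T2 T1
  X5 -> T3 T3

Fill CYK table bottom-up — only the sub-triangle for w[1..4]:
  [1..1]={T3}  "d"  orig:{}
  [2..2]={T0}  "a"  orig:{}
  [3..3]={A,T2}  "b"  orig:{A}
  [4..4]={T1}  "c"  orig:{}
  [1..2]={B}  "da"
  [2..3]=∅  "ab"
  [3..4]={X4}  "bc"  orig:{}
  [1..3]=∅  "dab"
  [2..4]=∅  "abc"
  [1..4]={B}  "dabc"

Original NTs in T[1,4] deriving "dabc": ["B"]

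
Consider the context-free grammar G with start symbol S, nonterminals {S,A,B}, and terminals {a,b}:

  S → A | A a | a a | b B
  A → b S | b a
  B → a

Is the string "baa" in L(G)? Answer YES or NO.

Convert to CNF:
  S -> A T1 | T0 B | T0 S | T0 T1 | T1 T1
  A -> T0 S | T0 T1
  B -> a
  T0 -> b
  T1 -> a

CYK table (by increasing span):
  cell(0,0) b: {T0}  orig:{}
  cell(1,1) a: {B,T1}  orig:{B}
  cell(2,2) a: {B,T1}  orig:{B}
  cell(0,1) ba: {A,S}
  cell(1,2) aa: {S}
  cell(0,2) baa: {A,S}

S ∈ T[0,2] ⇒ YES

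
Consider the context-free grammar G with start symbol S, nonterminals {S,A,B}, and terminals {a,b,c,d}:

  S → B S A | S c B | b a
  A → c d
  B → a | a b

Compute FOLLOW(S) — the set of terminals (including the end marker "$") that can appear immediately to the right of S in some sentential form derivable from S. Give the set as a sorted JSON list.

Compute FIRST by fixpoint:
[1]
  A via A→c d: +{c}
  B via B→a: +{a}
  S via S→B S A: +{a}
  S via S→b a: +{b}
  FIRST(S)={a,b}  FIRST(A)={c}  FIRST(B)={a}
[2] — fixpoint
  FIRST(S)={a,b}  FIRST(A)={c}  FIRST(B)={a}

FOLLOW iteration:
initialize: $ ∈ FOLLOW(S)
round 1:
  S→B S A: FOLLOW(B) ⊇ FIRST(S) = {a,b}; new: +{a,b}
  S→B S A: FOLLOW(S) ⊇ FIRST(A) = {c}; new: +{c}
  S→B S A: FOLLOW(A) ⊇ FOLLOW(S) ⊇ {$,c}; new: +{$,c}
  S→S c B: FOLLOW(B) ⊇ FOLLOW(S) ⊇ {$,c}; new: +{$,c}
  S: {$,c}  A: {$,c}  B: {$,a,b,c}
round 2: done
  S: {$,c}  A: {$,c}  B: {$,a,b,c}

FOLLOW(S) = ["$", "c"]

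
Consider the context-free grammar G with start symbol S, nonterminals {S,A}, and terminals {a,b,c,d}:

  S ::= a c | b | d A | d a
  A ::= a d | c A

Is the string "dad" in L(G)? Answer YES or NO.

Convert to CNF:
  S -> T0 T2 | T1 A | T1 T0 | b
  A -> T0 T1 | T2 A
  T0 -> a
  T1 -> d
  T2 -> c

CYK fill:
  [0..0]={T1}  "d"  orig:{}
  [1..1]={T0}  "a"  orig:{}
  [2..2]={T1}  "d"  orig:{}
  [0..1]={S}  "da"
  [1..2]={A}  "ad"
  [0..2]={S}  "dad"

S ∈ T[0,2] ⇒ YES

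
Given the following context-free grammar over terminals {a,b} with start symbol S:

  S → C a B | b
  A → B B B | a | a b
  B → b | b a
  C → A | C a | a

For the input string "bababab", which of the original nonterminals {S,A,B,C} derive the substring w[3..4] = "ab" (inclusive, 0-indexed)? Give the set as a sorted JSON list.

Convert to CNF:
  S -> C X4 | b
  A -> B X2 | T0 T1 | a
  B -> T1 T0 | b
  C -> B X3 | C T0 | T0 T1 | a
  T0 -> a
  T1 -> b
  X2 -> B B
  X3 -> B B
  X4 -> T0 B

Fill CYK table bottom-up (cells [i..j] with 3 ≤ i ≤ j ≤ 4 only):
  cell(3,3) a: {A,C,T0}  orig:{A,C}
  cell(4,4) b: {B,S,T1}  orig:{B,S}
  cell(3,4) ab: {A,C,X4}  orig:{A,C}

Original NTs in T[3,4] deriving "ab": ["A", "C"]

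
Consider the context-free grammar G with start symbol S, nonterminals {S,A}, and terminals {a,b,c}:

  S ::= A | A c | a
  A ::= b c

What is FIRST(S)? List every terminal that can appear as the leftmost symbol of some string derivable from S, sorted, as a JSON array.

FIRST iteration:
round 1:
  A via A→b c: +{b}
  S via S→A: +{b}
  S via S→a: +{a}
  FIRST[S]={a,b}  FIRST[A]={b}
round 2: (no change)
  FIRST[S]={a,b}  FIRST[A]={b}

FIRST(S) = ["a", "b"]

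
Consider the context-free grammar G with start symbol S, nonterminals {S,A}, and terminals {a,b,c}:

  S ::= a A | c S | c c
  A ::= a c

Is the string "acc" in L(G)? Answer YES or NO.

Convert to CNF:
  S -> T0 A | T1 S | T1 T1
  A -> T0 T1
  T0 -> a
  T1 -> c

CYK table (by increasing span):
  [0..0]={T0}  "a"  orig:{}
  [1..1]={T1}  "c"  orig:{}
  [2..2]={T1}  "c"  orig:{}
  [0..1]={A}  "ac"
  [1..2]={S}  "cc"
  [0..2]=∅  "acc"

S ∉ T[0,2] ⇒ NO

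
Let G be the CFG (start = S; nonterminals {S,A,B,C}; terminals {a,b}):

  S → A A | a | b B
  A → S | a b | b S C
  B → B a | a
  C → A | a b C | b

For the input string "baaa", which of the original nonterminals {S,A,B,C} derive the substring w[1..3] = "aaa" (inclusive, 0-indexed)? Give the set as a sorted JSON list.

CNF form of G:
  S -> A A | T1 B | a
  A -> A A | T0 T1 | T1 B | T1 X2 | a
  B -> B T0 | a
  C -> A A | T0 T1 | T0 X3 | T1 B | T1 X4 | a | b
  T0 -> a
  T1 -> b
  X2 -> S C
  X3 -> T1 C
  X4 -> S C

CYK fill — only the sub-triangle for w[1..3]:
  cell(1,1) a: {A,B,C,S,T0}  orig:{A,B,C,S}
  cell(2,2) a: {A,B,C,S,T0}  orig:{A,B,C,S}
  cell(3,3) a: {A,B,C,S,T0}  orig:{A,B,C,S}
  cell(1,2) aa: {A,B,C,S,X2,X4}  orig:{A,B,C,S}
  cell(2,3) aa: {A,B,C,S,X2,X4}  orig:{A,B,C,S}
  cell(1,3) aaa: {A,B,C,S,X2,X4}  orig:{A,B,C,S}

Original NTs in T[1,3] deriving "aaa": ["A", "B", "C", "S"]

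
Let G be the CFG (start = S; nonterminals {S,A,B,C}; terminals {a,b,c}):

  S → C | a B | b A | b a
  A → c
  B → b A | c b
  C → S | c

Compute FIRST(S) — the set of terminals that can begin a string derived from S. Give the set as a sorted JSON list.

FIRST iteration:
round 1:
  A via A→c: +{c}
  B via B→b A: +{b}
  B via B→c b: +{c}
  C via C→c: +{c}
  S via S→C: +{c}
  S via S→a B: +{a}
  S via S→b A: +{b}
  FIRST(S)={a,b,c}  FIRST(A)={c}  FIRST(B)={b,c}  FIRST(C)={c}
round 2:
  C via C→S: +{a,b}
  FIRST(S)={a,b,c}  FIRST(A)={c}  FIRST(B)={b,c}  FIRST(C)={a,b,c}
round 3: — fixpoint
  FIRST(S)={a,b,c}  FIRST(A)={c}  FIRST(B)={b,c}  FIRST(C)={a,b,c}

FIRST(S) = ["a", "b", "c"]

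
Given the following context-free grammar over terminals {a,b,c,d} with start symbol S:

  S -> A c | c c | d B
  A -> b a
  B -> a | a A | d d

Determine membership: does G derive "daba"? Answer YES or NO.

Convert to CNF:
  S -> A T3 | T2 B | T3 T3
  A -> T0 T1
  B -> T1 A | T2 T2 | a
  T0 -> b
  T1 -> a
  T2 -> d
  T3 -> c

CYK fill:
  [0..0]={T2}  "d"  orig:{}
  [1..1]={B,T1}  "a"  orig:{B}
  [2..2]={T0}  "b"  orig:{}
  [3..3]={B,T1}  "a"  orig:{B}
  [0..1]={S}  "da"
  [1..2]=∅  "ab"
  [2..3]={A}  "ba"
  [0..2]=∅  "dab"
  [1..3]={B}  "aba"
  [0..3]={S}  "daba"

S ∈ T[0,3] ⇒ YES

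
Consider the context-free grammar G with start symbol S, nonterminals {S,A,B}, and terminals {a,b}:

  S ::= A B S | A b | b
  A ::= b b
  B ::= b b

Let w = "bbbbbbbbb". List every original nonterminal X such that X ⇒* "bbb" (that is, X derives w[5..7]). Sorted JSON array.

Convert to CNF:
  S -> A T0 | A X1 | b
  A -> T0 T0
  B -> T0 T0
  T0 -> b
  X1 -> B S

Fill CYK table bottom-up, restricted to cells inside w[5..7]:
  T[5,5] 'b' = {S,T0}  orig:{S}
  T[6,6] 'b' = {S,T0}  orig:{S}
  T[7,7] 'b' = {S,T0}  orig:{S}
  T[5,6] 'bb' = {A,B}
  T[6,7] 'bb' = {A,B}
  T[5,7] 'bbb' = {S,X1}  orig:{S}

Original NTs in T[5,7] deriving "bbb": ["S"]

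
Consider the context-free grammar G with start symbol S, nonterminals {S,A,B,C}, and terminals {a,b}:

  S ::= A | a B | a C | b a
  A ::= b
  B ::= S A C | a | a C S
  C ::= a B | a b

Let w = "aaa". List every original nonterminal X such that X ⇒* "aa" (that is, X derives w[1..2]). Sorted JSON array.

Convert to CNF:
  S -> T0 B | T0 C | T1 T0 | b
  A -> b
  B -> S X2 | T0 X3 | a
  C -> T0 B | T0 T1
  T0 -> a
  T1 -> b
  X2 -> A C
  X3 -> C S

Fill CYK table bottom-up (cells [i..j] with 1 ≤ i ≤ j ≤ 2 only):
  T[1,1] 'a' = {B,T0}  orig:{B}
  T[2,2] 'a' = {B,T0}  orig:{B}
  T[1,2] 'aa' = {C,S}

Original NTs in T[1,2] deriving "aa": ["C", "S"]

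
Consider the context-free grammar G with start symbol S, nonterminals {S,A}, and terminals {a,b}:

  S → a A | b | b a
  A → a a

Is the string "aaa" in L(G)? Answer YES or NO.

Convert to CNF:
  S -> T0 A | T1 T0 | b
  A -> T0 T0
  T0 -> a
  T1 -> b

CYK table (by increasing span):
  T[0,0] 'a' = {T0}  orig:{}
  T[1,1] 'a' = {T0}  orig:{}
  T[2,2] 'a' = {T0}  orig:{}
  T[0,1] 'aa' = {A}
  T[1,2] 'aa' = {A}
  T[0,2] 'aaa' = {S}

S ∈ T[0,2] ⇒ YES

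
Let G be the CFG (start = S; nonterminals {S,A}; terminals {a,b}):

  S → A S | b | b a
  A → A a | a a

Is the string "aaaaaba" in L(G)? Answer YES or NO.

CNF form of G:
  S -> A S | T1 T0 | b
  A -> A T0 | T0 T0
  T0 -> a
  T1 -> b

CYK table (by increasing span):
  T[0,0] 'a' = {T0}  orig:{}
  T[1,1] 'a' = {T0}  orig:{}
  T[2,2] 'a' = {T0}  orig:{}
  T[3,3] 'a' = {T0}  orig:{}
  T[4,4] 'a' = {T0}  orig:{}
  T[5,5] 'b' = {S,T1}  orig:{S}
  T[6,6] 'a' = {T0}  orig:{}
  T[0,1] 'aa' = {A}
  T[1,2] 'aa' = {A}
  T[2,3] 'aa' = {A}
  T[3,4] 'aa' = {A}
  T[4,5] 'ab' = ∅
  T[5,6] 'ba' = {S}
  T[0,2] 'aaa' = {A}
  T[1,3] 'aaa' = {A}
  T[2,4] 'aaa' = {A}
  T[3,5] 'aab' = {S}
  T[4,6] 'aba' = ∅
  T[0,3] 'aaaa' = {A}
  T[1,4] 'aaaa' = {A}
  T[2,5] 'aaab' = {S}
  T[3,6] 'aaba' = {S}
  T[0,4] 'aaaaa' = {A}
  T[1,5] 'aaaab' = {S}
  T[2,6] 'aaaba' = {S}
  T[0,5] 'aaaaab' = {S}
  T[1,6] 'aaaaba' = {S}
  T[0,6] 'aaaaaba' = {S}

S ∈ T[0,6] ⇒ YES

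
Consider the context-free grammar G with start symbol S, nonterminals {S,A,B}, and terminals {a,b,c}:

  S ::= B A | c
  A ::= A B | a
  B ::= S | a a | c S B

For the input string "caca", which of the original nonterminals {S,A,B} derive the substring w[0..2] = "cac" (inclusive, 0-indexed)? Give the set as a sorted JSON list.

Convert to CNF:
  S -> B A | c
  A -> A B | a
  B -> B A | T0 T0 | T1 X2 | c
  T0 -> a
  T1 -> c
  X2 -> S B

Fill CYK table bottom-up (cells [i..j] with 0 ≤ i ≤ j ≤ 2 only):
  [0..0]={B,S,T1}  "c"  orig:{B,S}
  [1..1]={A,T0}  "a"  orig:{A}
  [2..2]={B,S,T1}  "c"  orig:{B,S}
  [0..1]={B,S}  "ca"
  [1..2]={A}  "ac"
  [0..2]={B,S,X2}  "cac"  orig:{B,S}

Original NTs in T[0,2] deriving "cac": ["B", "S"]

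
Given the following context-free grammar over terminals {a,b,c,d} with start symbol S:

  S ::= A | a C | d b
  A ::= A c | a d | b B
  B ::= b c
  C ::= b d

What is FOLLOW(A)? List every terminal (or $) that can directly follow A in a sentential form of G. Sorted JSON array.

FIRST iteration:
iter 1:
  A via A→a d: +{a}
  A via A→b B: +{b}
  B via B→b c: +{b}
  C via C→b d: +{b}
  S via S→A: +{a,b}
  S via S→d b: +{d}
  S: {a,b,d}  A: {a,b}  B: {b}  C: {b}
iter 2: done
  S: {a,b,d}  A: {a,b}  B: {b}  C: {b}

FOLLOW iteration:
initialize: $ ∈ FOLLOW(S)
round 1:
  A→A c: FOLLOW(A) ⊇ FIRST(c) = {c}; new: +{c}
  A→b B: FOLLOW(B) ⊇ FOLLOW(A) ⊇ {c}; new: +{c}
  S→A: FOLLOW(A) ⊇ FOLLOW(S) ⊇ {$}; new: +{$}
  S→a C: FOLLOW(C) ⊇ FOLLOW(S) ⊇ {$}; new: +{$}
  FOLLOW[S]={$}  FOLLOW[A]={$,c}  FOLLOW[B]={c}  FOLLOW[C]={$}
round 2:
  A→b B: FOLLOW(B) ⊇ FOLLOW(A) ⊇ {$,c}; new: +{$}
  FOLLOW[S]={$}  FOLLOW[A]={$,c}  FOLLOW[B]={$,c}  FOLLOW[C]={$}
round 3: (no change)
  FOLLOW[S]={$}  FOLLOW[A]={$,c}  FOLLOW[B]={$,c}  FOLLOW[C]={$}

FOLLOW(A) = ["$", "c"]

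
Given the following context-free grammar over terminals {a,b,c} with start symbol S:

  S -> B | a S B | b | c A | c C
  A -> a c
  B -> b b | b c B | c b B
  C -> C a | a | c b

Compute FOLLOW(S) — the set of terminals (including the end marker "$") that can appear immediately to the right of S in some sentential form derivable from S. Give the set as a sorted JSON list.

Compute FIRST by fixpoint:
pass 1:
  A via A→a c: +{a}
  B via B→b b: +{b}
  B via B→c b B: +{c}
  C via C→a: +{a}
  C via C→c b: +{c}
  S via S→B: +{b,c}
  S via S→a S B: +{a}
  S: {a,b,c}  A: {a}  B: {b,c}  C: {a,c}
pass 2: (no change)
  S: {a,b,c}  A: {a}  B: {b,c}  C: {a,c}

FOLLOW sets:
seed FOLLOW(S) with $
pass 1:
  C→C a: FOLLOW(C) ⊇ FIRST(a) = {a}; new: +{a}
  S→B: FOLLOW(B) ⊇ FOLLOW(S) ⊇ {$}; new: +{$}
  S→a S B: FOLLOW(S) ⊇ FIRST(B) = {b,c}; new: +{b,c}
  S→a S B: FOLLOW(B) ⊇ FOLLOW(S) ⊇ {$,b,c}; new: +{b,c}
  S→c A: FOLLOW(A) ⊇ FOLLOW(S) ⊇ {$,b,c}; new: +{$,b,c}
  S→c C: FOLLOW(C) ⊇ FOLLOW(S) ⊇ {$,b,c}; new: +{$,b,c}
  FOLLOW(S)={$,b,c}  FOLLOW(A)={$,b,c}  FOLLOW(B)={$,b,c}  FOLLOW(C)={$,a,b,c}
pass 2: — fixpoint
  FOLLOW(S)={$,b,c}  FOLLOW(A)={$,b,c}  FOLLOW(B)={$,b,c}  FOLLOW(C)={$,a,b,c}

FOLLOW(S) = ["$", "b", "c"]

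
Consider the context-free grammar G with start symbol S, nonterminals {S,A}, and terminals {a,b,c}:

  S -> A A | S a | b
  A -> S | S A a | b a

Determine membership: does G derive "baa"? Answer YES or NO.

CNF form of G:
  S -> A A | S T0 | b
  A -> A A | S T0 | S X2 | T1 T0 | b
  T0 -> a
  T1 -> b
  X2 -> A T0

Fill CYK table bottom-up:
  [0..0]={A,S,T1}  "b"  orig:{A,S}
  [1..1]={T0}  "a"  orig:{}
  [2..2]={T0}  "a"  orig:{}
  [0..1]={A,S,X2}  "ba"  orig:{A,S}
  [1..2]=∅  "aa"
  [0..2]={A,S,X2}  "baa"  orig:{A,S}

S ∈ T[0,2] ⇒ YES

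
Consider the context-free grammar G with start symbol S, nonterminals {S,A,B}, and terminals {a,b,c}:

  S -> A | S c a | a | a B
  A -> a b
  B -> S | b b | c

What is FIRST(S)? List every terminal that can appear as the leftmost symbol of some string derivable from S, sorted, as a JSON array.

FIRST iteration:
pass 1:
  A via A→a b: +{a}
  B via B→b b: +{b}
  B via B→c: +{c}
  S via S→A: +{a}
  FIRST[S]={a}  FIRST[A]={a}  FIRST[B]={b,c}
pass 2:
  B via B→S: +{a}
  FIRST[S]={a}  FIRST[A]={a}  FIRST[B]={a,b,c}
pass 3: done
  FIRST[S]={a}  FIRST[A]={a}  FIRST[B]={a,b,c}

FIRST(S) = ["a"]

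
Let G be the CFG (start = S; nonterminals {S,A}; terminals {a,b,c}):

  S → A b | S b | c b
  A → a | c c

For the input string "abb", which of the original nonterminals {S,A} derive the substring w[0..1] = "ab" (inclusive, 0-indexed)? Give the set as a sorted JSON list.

Convert to CNF:
  S -> A T1 | S T1 | T0 T1
  A -> T0 T0 | a
  T0 -> c
  T1 -> b

Fill CYK table bottom-up, restricted to cells inside w[0..1]:
  cell(0,0) a: {A}
  cell(1,1) b: {T1}  orig:{}
  cell(0,1) ab: {S}

Original NTs in T[0,1] deriving "ab": ["S"]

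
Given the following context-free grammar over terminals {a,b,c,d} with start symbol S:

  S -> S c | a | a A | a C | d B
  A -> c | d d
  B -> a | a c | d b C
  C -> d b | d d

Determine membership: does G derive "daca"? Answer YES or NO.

CNF form of G:
  S -> S T2 | T0 B | T1 A | T1 C | a
  A -> T0 T0 | c
  B -> T0 X4 | T1 T2 | a
  C -> T0 T0 | T0 T3
  T0 -> d
  T1 -> a
  T2 -> c
  T3 -> b
  X4 -> T3 C

CYK table (by increasing span):
  [0..0]={T0}  "d"  orig:{}
  [1..1]={B,S,T1}  "a"  orig:{B,S}
  [2..2]={A,T2}  "c"  orig:{A}
  [3..3]={B,S,T1}  "a"  orig:{B,S}
  [0..1]={S}  "da"
  [1..2]={B,S}  "ac"
  [2..3]=∅  "ca"
  [0..2]={S}  "dac"
  [1..3]=∅  "aca"
  [0..3]=∅  "daca"

S ∉ T[0,3] ⇒ NO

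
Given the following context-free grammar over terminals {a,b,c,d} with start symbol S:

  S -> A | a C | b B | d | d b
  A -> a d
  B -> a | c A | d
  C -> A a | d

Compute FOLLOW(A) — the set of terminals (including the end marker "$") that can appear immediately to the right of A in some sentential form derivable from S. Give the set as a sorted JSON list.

Compute FIRST by fixpoint:
[1]
  A via A→a d: +{a}
  B via B→a: +{a}
  B via B→c A: +{c}
  B via B→d: +{d}
  C via C→A a: +{a}
  C via C→d: +{d}
  S via S→A: +{a}
  S via S→b B: +{b}
  S via S→d: +{d}
  FIRST[S]={a,b,d}  FIRST[A]={a}  FIRST[B]={a,c,d}  FIRST[C]={a,d}
[2] done
  FIRST[S]={a,b,d}  FIRST[A]={a}  FIRST[B]={a,c,d}  FIRST[C]={a,d}

Compute FOLLOW by fixpoint:
initialize: $ ∈ FOLLOW(S)
iter 1:
  C→A a: FOLLOW(A) ⊇ FIRST(a) = {a}; new: +{a}
  S→A: FOLLOW(A) ⊇ FOLLOW(S) ⊇ {$}; new: +{$}
  S→a C: FOLLOW(C) ⊇ FOLLOW(S) ⊇ {$}; new: +{$}
  S→b B: FOLLOW(B) ⊇ FOLLOW(S) ⊇ {$}; new: +{$}
  S: {$}  A: {$,a}  B: {$}  C: {$}
iter 2: (stable)
  S: {$}  A: {$,a}  B: {$}  C: {$}

FOLLOW(A) = ["$", "a"]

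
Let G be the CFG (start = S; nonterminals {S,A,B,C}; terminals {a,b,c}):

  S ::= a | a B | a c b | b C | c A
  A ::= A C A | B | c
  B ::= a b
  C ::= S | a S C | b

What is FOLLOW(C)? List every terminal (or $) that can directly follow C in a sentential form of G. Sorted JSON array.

FIRST iteration:
round 1:
  A via A→c: +{c}
  B via B→a b: +{a}
  C via C→a S C: +{a}
  C via C→b: +{b}
  S via S→a: +{a}
  S via S→b C: +{b}
  S via S→c A: +{c}
  FIRST(S)={a,b,c}  FIRST(A)={c}  FIRST(B)={a}  FIRST(C)={a,b}
round 2:
  A via A→B: +{a}
  C via C→S: +{c}
  FIRST(S)={a,b,c}  FIRST(A)={a,c}  FIRST(B)={a}  FIRST(C)={a,b,c}
round 3: done
  FIRST(S)={a,b,c}  FIRST(A)={a,c}  FIRST(B)={a}  FIRST(C)={a,b,c}

Compute FOLLOW by fixpoint:
FOLLOW(S) := {$}
round 1:
  A→A C A: FOLLOW(A) ⊇ FIRST(C) = {a,b,c}; new: +{a,b,c}
  A→A C A: FOLLOW(C) ⊇ FIRST(A) = {a,c}; new: +{a,c}
  A→B: FOLLOW(B) ⊇ FOLLOW(A) ⊇ {a,b,c}; new: +{a,b,c}
  C→S: FOLLOW(S) ⊇ FOLLOW(C) ⊇ {a,c}; new: +{a,c}
  C→a S C: FOLLOW(S) ⊇ FIRST(C) = {a,b,c}; new: +{b}
  S→a B: FOLLOW(B) ⊇ FOLLOW(S) ⊇ {$,a,b,c}; new: +{$}
  S→b C: FOLLOW(C) ⊇ FOLLOW(S) ⊇ {$,a,b,c}; new: +{$,b}
  S→c A: FOLLOW(A) ⊇ FOLLOW(S) ⊇ {$,a,b,c}; new: +{$}
  FOLLOW[S]={$,a,b,c}  FOLLOW[A]={$,a,b,c}  FOLLOW[B]={$,a,b,c}  FOLLOW[C]={$,a,b,c}
round 2: — fixpoint
  FOLLOW[S]={$,a,b,c}  FOLLOW[A]={$,a,b,c}  FOLLOW[B]={$,a,b,c}  FOLLOW[C]={$,a,b,c}

FOLLOW(C) = ["$", "a", "b", "c"]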